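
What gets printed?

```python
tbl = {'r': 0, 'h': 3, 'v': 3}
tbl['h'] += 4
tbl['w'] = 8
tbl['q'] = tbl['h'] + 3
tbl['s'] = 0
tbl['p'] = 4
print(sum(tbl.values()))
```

tbl['h'] = 3+4 = 7 → {'r': 0, 'h': 7, 'v': 3}
tbl['w'] = 8 → {'r': 0, 'h': 7, 'v': 3, 'w': 8}
tbl['q'] = tbl['h']+3 = 10 → {'r': 0, 'h': 7, 'v': 3, 'w': 8, 'q': 10}
tbl['s'] = 0 → {'r': 0, 'h': 7, 'v': 3, 'w': 8, 'q': 10, 's': 0}
tbl['p'] = 4 → {'r': 0, 'h': 7, 'v': 3, 'w': 8, 'q': 10, 's': 0, 'p': 4}
sum of values = 32

32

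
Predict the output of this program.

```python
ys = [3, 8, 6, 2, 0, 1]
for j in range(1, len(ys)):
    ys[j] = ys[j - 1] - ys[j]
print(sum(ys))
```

-53

j=1: ys[1] = 3-8 = -5 → [3, -5, 6, 2, 0, 1]
j=2: ys[2] = (-5)-6 = -11 → [3, -5, -11, 2, 0, 1]
j=3: ys[3] = (-11)-2 = -13 → [3, -5, -11, -13, 0, 1]
j=4: ys[4] = (-13)-0 = -13 → [3, -5, -11, -13, -13, 1]
j=5: ys[5] = (-13)-1 = -14 → [3, -5, -11, -13, -13, -14]
sum = -53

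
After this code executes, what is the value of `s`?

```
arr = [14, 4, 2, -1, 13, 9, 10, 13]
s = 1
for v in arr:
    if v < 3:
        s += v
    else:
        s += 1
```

8

v=14: not <3, s = 1+1 = 2
v=4: not <3, s = 2+1 = 3
v=2: <3, s = 3+2 = 5
v=-1: <3, s = 5+(-1) = 4
v=13: not <3, s = 4+1 = 5
v=9: not <3, s = 5+1 = 6
v=10: not <3, s = 6+1 = 7
v=13: not <3, s = 7+1 = 8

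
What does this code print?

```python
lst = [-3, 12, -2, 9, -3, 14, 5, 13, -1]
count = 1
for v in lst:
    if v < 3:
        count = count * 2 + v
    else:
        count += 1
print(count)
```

-5

v=-3: <3, count = 1*2+(-3) = -1
v=12: not <3, count = (-1)+1 = 0
v=-2: <3, count = 0*2+(-2) = -2
v=9: not <3, count = (-2)+1 = -1
v=-3: <3, count = (-1)*2+(-3) = -5
v=14: not <3, count = (-5)+1 = -4
v=5: not <3, count = (-4)+1 = -3
v=13: not <3, count = (-3)+1 = -2
v=-1: <3, count = (-2)*2+(-1) = -5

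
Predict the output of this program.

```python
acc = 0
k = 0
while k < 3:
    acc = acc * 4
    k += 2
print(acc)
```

k=0: acc = 0*4 = 0
k=2: acc = 0*4 = 0

0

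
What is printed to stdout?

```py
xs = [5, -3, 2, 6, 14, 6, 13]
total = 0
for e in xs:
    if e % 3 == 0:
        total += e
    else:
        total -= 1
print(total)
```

5

e=5: not %3==0, total = 0-1 = -1
e=-3: %3==0, total = (-1)+(-3) = -4
e=2: not %3==0, total = (-4)-1 = -5
e=6: %3==0, total = (-5)+6 = 1
e=14: not %3==0, total = 1-1 = 0
e=6: %3==0, total = 0+6 = 6
e=13: not %3==0, total = 6-1 = 5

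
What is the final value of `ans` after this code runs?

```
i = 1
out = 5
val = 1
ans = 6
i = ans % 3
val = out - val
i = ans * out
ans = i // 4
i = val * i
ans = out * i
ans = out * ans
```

3000

i = 6%3 = 0
val = 5-1 = 4
i = 6*5 = 30
ans = 30//4 = 7
i = 4*30 = 120
ans = 5*120 = 600
ans = 5*600 = 3000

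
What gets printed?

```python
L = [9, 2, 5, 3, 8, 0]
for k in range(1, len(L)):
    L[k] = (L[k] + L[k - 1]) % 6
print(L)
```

k=1: L[1] = (2+9)%6 = 5 → [9, 5, 5, 3, 8, 0]
k=2: L[2] = (5+5)%6 = 4 → [9, 5, 4, 3, 8, 0]
k=3: L[3] = (3+4)%6 = 1 → [9, 5, 4, 1, 8, 0]
k=4: L[4] = (8+1)%6 = 3 → [9, 5, 4, 1, 3, 0]
k=5: L[5] = (0+3)%6 = 3 → [9, 5, 4, 1, 3, 3]

[9, 5, 4, 1, 3, 3]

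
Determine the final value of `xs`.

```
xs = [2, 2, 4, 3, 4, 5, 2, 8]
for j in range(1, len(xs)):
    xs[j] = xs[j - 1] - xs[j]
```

[2, 0, -4, -7, -11, -16, -18, -26]

j=1: xs[1] = 2-2 = 0 → [2, 0, 4, 3, 4, 5, 2, 8]
j=2: xs[2] = 0-4 = -4 → [2, 0, -4, 3, 4, 5, 2, 8]
j=3: xs[3] = (-4)-3 = -7 → [2, 0, -4, -7, 4, 5, 2, 8]
j=4: xs[4] = (-7)-4 = -11 → [2, 0, -4, -7, -11, 5, 2, 8]
j=5: xs[5] = (-11)-5 = -16 → [2, 0, -4, -7, -11, -16, 2, 8]
j=6: xs[6] = (-16)-2 = -18 → [2, 0, -4, -7, -11, -16, -18, 8]
j=7: xs[7] = (-18)-8 = -26 → [2, 0, -4, -7, -11, -16, -18, -26]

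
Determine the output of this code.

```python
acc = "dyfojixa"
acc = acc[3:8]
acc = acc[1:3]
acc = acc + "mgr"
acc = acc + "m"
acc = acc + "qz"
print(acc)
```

jimgrmqz

slice [3:8] → 'ojixa'
slice [1:3] → 'ji'
+ 'mgr' → 'jimgr'
+ 'm' → 'jimgrm'
+ 'qz' → 'jimgrmqz'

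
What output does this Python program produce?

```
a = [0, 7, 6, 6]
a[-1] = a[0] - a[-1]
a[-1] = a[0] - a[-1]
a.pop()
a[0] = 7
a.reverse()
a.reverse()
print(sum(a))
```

20

a[-1] = a[0]-a[-1] = 0-6 = -6 → [0, 7, 6, -6]
a[-1] = a[0]-a[-1] = 0-(-6) = 6 → [0, 7, 6, 6]
pop() removes 6 → [0, 7, 6]
a[0] = 7 → [7, 7, 6]
reverse → [6, 7, 7]
reverse → [7, 7, 6]
sum = 20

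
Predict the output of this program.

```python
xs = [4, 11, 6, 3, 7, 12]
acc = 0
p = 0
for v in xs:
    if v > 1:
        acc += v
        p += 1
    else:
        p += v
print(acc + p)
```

v=4: >1, acc = 0+4 = 4; p=1
v=11: >1, acc = 4+11 = 15; p=2
v=6: >1, acc = 15+6 = 21; p=3
v=3: >1, acc = 21+3 = 24; p=4
v=7: >1, acc = 24+7 = 31; p=5
v=12: >1, acc = 31+12 = 43; p=6
acc+p = 43+6 = 49

49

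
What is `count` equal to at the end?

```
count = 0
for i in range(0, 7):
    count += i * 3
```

63

i=0: count = 0+0*3 = 0
i=1: count = 0+1*3 = 3
i=2: count = 3+2*3 = 9
i=3: count = 9+3*3 = 18
i=4: count = 18+4*3 = 30
i=5: count = 30+5*3 = 45
i=6: count = 45+6*3 = 63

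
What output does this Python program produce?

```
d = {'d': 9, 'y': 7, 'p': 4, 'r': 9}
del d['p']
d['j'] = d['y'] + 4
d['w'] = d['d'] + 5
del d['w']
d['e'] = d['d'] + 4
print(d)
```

del 'p' → {'d': 9, 'y': 7, 'r': 9}
d['j'] = d['y']+4 = 11 → {'d': 9, 'y': 7, 'r': 9, 'j': 11}
d['w'] = d['d']+5 = 14 → {'d': 9, 'y': 7, 'r': 9, 'j': 11, 'w': 14}
del 'w' → {'d': 9, 'y': 7, 'r': 9, 'j': 11}
d['e'] = d['d']+4 = 13 → {'d': 9, 'y': 7, 'r': 9, 'j': 11, 'e': 13}

{'d': 9, 'y': 7, 'r': 9, 'j': 11, 'e': 13}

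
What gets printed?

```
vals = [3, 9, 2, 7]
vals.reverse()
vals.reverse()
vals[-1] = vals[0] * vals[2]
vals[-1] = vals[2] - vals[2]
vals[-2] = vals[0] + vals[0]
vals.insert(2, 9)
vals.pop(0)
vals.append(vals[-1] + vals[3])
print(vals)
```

reverse → [7, 2, 9, 3]
reverse → [3, 9, 2, 7]
vals[-1] = vals[0]*vals[2] = 3*2 = 6 → [3, 9, 2, 6]
vals[-1] = vals[2]-vals[2] = 2-2 = 0 → [3, 9, 2, 0]
vals[-2] = vals[0]+vals[0] = 3+3 = 6 → [3, 9, 6, 0]
insert 9 at 2 → [3, 9, 9, 6, 0]
pop(0) removes 3 → [9, 9, 6, 0]
append vals[-1]+vals[3] = 0+0 = 0 → [9, 9, 6, 0, 0]

[9, 9, 6, 0, 0]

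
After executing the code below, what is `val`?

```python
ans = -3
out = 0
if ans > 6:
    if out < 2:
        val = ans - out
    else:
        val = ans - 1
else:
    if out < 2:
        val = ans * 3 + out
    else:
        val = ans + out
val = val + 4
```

ans=-3, out=0
ans > 6 is False; out < 2 is True
→ val = ans * 3 + out = -9
val = (-9)+4 = -5

-5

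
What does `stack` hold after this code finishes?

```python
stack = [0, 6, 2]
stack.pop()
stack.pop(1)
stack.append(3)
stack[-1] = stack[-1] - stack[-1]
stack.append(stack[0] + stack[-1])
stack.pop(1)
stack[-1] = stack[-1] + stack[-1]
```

pop() removes 2 → [0, 6]
pop(1) removes 6 → [0]
append 3 → [0, 3]
stack[-1] = stack[-1]-stack[-1] = 3-3 = 0 → [0, 0]
append stack[0]+stack[-1] = 0+0 = 0 → [0, 0, 0]
pop(1) removes 0 → [0, 0]
stack[-1] = stack[-1]+stack[-1] = 0+0 = 0 → [0, 0]

[0, 0]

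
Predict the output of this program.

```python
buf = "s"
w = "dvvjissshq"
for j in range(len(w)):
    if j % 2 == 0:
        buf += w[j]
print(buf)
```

sdvish

j=0: add 'd' → 'sd'
j=1: skip
j=2: add 'v' → 'sdv'
j=3: skip
j=4: add 'i' → 'sdvi'
j=5: skip
j=6: add 's' → 'sdvis'
j=7: skip
j=8: add 'h' → 'sdvish'
j=9: skip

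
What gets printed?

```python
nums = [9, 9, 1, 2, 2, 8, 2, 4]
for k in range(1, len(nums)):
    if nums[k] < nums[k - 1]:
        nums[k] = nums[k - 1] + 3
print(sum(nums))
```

135

k=1: 9>=9, unchanged → [9, 9, 1, 2, 2, 8, 2, 4]
k=2: 1<9, nums[2] = 9+3 = 12 → [9, 9, 12, 2, 2, 8, 2, 4]
k=3: 2<12, nums[3] = 12+3 = 15 → [9, 9, 12, 15, 2, 8, 2, 4]
k=4: 2<15, nums[4] = 15+3 = 18 → [9, 9, 12, 15, 18, 8, 2, 4]
k=5: 8<18, nums[5] = 18+3 = 21 → [9, 9, 12, 15, 18, 21, 2, 4]
k=6: 2<21, nums[6] = 21+3 = 24 → [9, 9, 12, 15, 18, 21, 24, 4]
k=7: 4<24, nums[7] = 24+3 = 27 → [9, 9, 12, 15, 18, 21, 24, 27]
sum = 135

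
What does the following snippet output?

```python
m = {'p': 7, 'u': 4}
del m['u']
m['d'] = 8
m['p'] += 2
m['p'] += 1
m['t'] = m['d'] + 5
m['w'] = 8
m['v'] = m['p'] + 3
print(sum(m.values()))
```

52

del 'u' → {'p': 7}
m['d'] = 8 → {'p': 7, 'd': 8}
m['p'] = 7+2 = 9 → {'p': 9, 'd': 8}
m['p'] = 9+1 = 10 → {'p': 10, 'd': 8}
m['t'] = m['d']+5 = 13 → {'p': 10, 'd': 8, 't': 13}
m['w'] = 8 → {'p': 10, 'd': 8, 't': 13, 'w': 8}
m['v'] = m['p']+3 = 13 → {'p': 10, 'd': 8, 't': 13, 'w': 8, 'v': 13}
sum of values = 52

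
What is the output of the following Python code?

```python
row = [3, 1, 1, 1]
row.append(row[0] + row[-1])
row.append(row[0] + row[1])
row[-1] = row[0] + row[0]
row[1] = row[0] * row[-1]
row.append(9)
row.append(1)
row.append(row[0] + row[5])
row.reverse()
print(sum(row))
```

52

append row[0]+row[-1] = 3+1 = 4 → [3, 1, 1, 1, 4]
append row[0]+row[1] = 3+1 = 4 → [3, 1, 1, 1, 4, 4]
row[-1] = row[0]+row[0] = 3+3 = 6 → [3, 1, 1, 1, 4, 6]
row[1] = row[0]*row[-1] = 3*6 = 18 → [3, 18, 1, 1, 4, 6]
append 9 → [3, 18, 1, 1, 4, 6, 9]
append 1 → [3, 18, 1, 1, 4, 6, 9, 1]
append row[0]+row[5] = 3+6 = 9 → [3, 18, 1, 1, 4, 6, 9, 1, 9]
reverse → [9, 1, 9, 6, 4, 1, 1, 18, 3]
sum = 52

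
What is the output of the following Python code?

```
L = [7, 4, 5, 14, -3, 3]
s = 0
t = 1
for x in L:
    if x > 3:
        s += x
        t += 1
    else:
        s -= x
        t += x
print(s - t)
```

x=7: >3, s = 0+7 = 7; t=2
x=4: >3, s = 7+4 = 11; t=3
x=5: >3, s = 11+5 = 16; t=4
x=14: >3, s = 16+14 = 30; t=5
x=-3: not >3, s = 30-(-3) = 33; t=2
x=3: not >3, s = 33-3 = 30; t=5
s-t = 30-5 = 25

25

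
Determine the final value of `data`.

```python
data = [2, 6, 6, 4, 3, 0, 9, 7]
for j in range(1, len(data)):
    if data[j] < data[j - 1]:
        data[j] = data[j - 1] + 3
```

[2, 6, 6, 9, 12, 15, 18, 21]

j=1: 6>=2, unchanged → [2, 6, 6, 4, 3, 0, 9, 7]
j=2: 6>=6, unchanged → [2, 6, 6, 4, 3, 0, 9, 7]
j=3: 4<6, data[3] = 6+3 = 9 → [2, 6, 6, 9, 3, 0, 9, 7]
j=4: 3<9, data[4] = 9+3 = 12 → [2, 6, 6, 9, 12, 0, 9, 7]
j=5: 0<12, data[5] = 12+3 = 15 → [2, 6, 6, 9, 12, 15, 9, 7]
j=6: 9<15, data[6] = 15+3 = 18 → [2, 6, 6, 9, 12, 15, 18, 7]
j=7: 7<18, data[7] = 18+3 = 21 → [2, 6, 6, 9, 12, 15, 18, 21]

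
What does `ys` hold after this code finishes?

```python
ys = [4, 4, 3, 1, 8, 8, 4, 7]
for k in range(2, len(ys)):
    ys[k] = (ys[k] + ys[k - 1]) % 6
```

[4, 4, 1, 2, 4, 0, 4, 5]

k=2: ys[2] = (3+4)%6 = 1 → [4, 4, 1, 1, 8, 8, 4, 7]
k=3: ys[3] = (1+1)%6 = 2 → [4, 4, 1, 2, 8, 8, 4, 7]
k=4: ys[4] = (8+2)%6 = 4 → [4, 4, 1, 2, 4, 8, 4, 7]
k=5: ys[5] = (8+4)%6 = 0 → [4, 4, 1, 2, 4, 0, 4, 7]
k=6: ys[6] = (4+0)%6 = 4 → [4, 4, 1, 2, 4, 0, 4, 7]
k=7: ys[7] = (7+4)%6 = 5 → [4, 4, 1, 2, 4, 0, 4, 5]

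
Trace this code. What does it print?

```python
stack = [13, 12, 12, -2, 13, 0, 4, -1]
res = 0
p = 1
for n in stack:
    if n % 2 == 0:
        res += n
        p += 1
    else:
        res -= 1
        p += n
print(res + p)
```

n=13: not even, res = 0-1 = -1; p=14
n=12: even, res = (-1)+12 = 11; p=15
n=12: even, res = 11+12 = 23; p=16
n=-2: even, res = 23+(-2) = 21; p=17
n=13: not even, res = 21-1 = 20; p=30
n=0: even, res = 20+0 = 20; p=31
n=4: even, res = 20+4 = 24; p=32
n=-1: not even, res = 24-1 = 23; p=31
res+p = 23+31 = 54

54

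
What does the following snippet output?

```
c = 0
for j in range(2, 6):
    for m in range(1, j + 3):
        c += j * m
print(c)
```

289

j=2,m=1: c = 0+2 = 2
j=2,m=2: c = 2+4 = 6
j=2,m=3: c = 6+6 = 12
j=2,m=4: c = 12+8 = 20
j=3,m=1: c = 20+3 = 23
j=3,m=2: c = 23+6 = 29
j=3,m=3: c = 29+9 = 38
j=3,m=4: c = 38+12 = 50
j=3,m=5: c = 50+15 = 65
j=4,m=1: c = 65+4 = 69
j=4,m=2: c = 69+8 = 77
j=4,m=3: c = 77+12 = 89
j=4,m=4: c = 89+16 = 105
j=4,m=5: c = 105+20 = 125
j=4,m=6: c = 125+24 = 149
j=5,m=1: c = 149+5 = 154
j=5,m=2: c = 154+10 = 164
j=5,m=3: c = 164+15 = 179
j=5,m=4: c = 179+20 = 199
j=5,m=5: c = 199+25 = 224
j=5,m=6: c = 224+30 = 254
j=5,m=7: c = 254+35 = 289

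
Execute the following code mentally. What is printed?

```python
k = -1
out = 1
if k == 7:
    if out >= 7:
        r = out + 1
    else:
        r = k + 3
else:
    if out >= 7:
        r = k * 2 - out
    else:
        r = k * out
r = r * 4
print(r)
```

-4

k=-1, out=1
k == 7 is False; out >= 7 is False
→ r = k * out = -1
r = (-1)*4 = -4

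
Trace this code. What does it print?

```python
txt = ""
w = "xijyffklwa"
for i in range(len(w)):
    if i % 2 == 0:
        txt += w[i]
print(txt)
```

i=0: add 'x' → 'x'
i=1: skip
i=2: add 'j' → 'xj'
i=3: skip
i=4: add 'f' → 'xjf'
i=5: skip
i=6: add 'k' → 'xjfk'
i=7: skip
i=8: add 'w' → 'xjfkw'
i=9: skip

xjfkw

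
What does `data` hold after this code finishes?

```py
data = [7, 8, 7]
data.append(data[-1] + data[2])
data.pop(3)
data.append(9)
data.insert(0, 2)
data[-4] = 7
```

[2, 7, 8, 7, 9]

append data[-1]+data[2] = 7+7 = 14 → [7, 8, 7, 14]
pop(3) removes 14 → [7, 8, 7]
append 9 → [7, 8, 7, 9]
insert 2 at 0 → [2, 7, 8, 7, 9]
data[-4] = 7 → [2, 7, 8, 7, 9]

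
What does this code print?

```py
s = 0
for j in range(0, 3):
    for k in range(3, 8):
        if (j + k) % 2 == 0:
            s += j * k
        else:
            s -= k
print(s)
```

-5

j=0,k=3: odd sum, s = 0-3 = -3
j=0,k=4: even sum, s = (-3)+0 = -3
j=0,k=5: odd sum, s = (-3)-5 = -8
j=0,k=6: even sum, s = (-8)+0 = -8
j=0,k=7: odd sum, s = (-8)-7 = -15
j=1,k=3: even sum, s = (-15)+3 = -12
j=1,k=4: odd sum, s = (-12)-4 = -16
j=1,k=5: even sum, s = (-16)+5 = -11
j=1,k=6: odd sum, s = (-11)-6 = -17
j=1,k=7: even sum, s = (-17)+7 = -10
j=2,k=3: odd sum, s = (-10)-3 = -13
j=2,k=4: even sum, s = (-13)+8 = -5
j=2,k=5: odd sum, s = (-5)-5 = -10
j=2,k=6: even sum, s = (-10)+12 = 2
j=2,k=7: odd sum, s = 2-7 = -5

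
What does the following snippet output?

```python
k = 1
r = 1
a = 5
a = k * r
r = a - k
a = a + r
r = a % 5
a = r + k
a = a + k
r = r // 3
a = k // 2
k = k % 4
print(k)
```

1

a = 1*1 = 1
r = 1-1 = 0
a = 1+0 = 1
r = 1%5 = 1
a = 1+1 = 2
a = 2+1 = 3
r = 1//3 = 0
a = 1//2 = 0
k = 1%4 = 1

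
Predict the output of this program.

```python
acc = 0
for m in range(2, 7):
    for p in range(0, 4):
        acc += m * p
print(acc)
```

120

m=2,p=0: acc = 0+0 = 0
m=2,p=1: acc = 0+2 = 2
m=2,p=2: acc = 2+4 = 6
m=2,p=3: acc = 6+6 = 12
m=3,p=0: acc = 12+0 = 12
m=3,p=1: acc = 12+3 = 15
m=3,p=2: acc = 15+6 = 21
m=3,p=3: acc = 21+9 = 30
m=4,p=0: acc = 30+0 = 30
m=4,p=1: acc = 30+4 = 34
m=4,p=2: acc = 34+8 = 42
m=4,p=3: acc = 42+12 = 54
m=5,p=0: acc = 54+0 = 54
m=5,p=1: acc = 54+5 = 59
m=5,p=2: acc = 59+10 = 69
m=5,p=3: acc = 69+15 = 84
m=6,p=0: acc = 84+0 = 84
m=6,p=1: acc = 84+6 = 90
m=6,p=2: acc = 90+12 = 102
m=6,p=3: acc = 102+18 = 120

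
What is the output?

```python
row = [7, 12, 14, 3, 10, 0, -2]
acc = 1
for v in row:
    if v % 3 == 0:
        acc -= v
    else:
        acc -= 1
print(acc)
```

v=7: not %3==0, acc = 1-1 = 0
v=12: %3==0, acc = 0-12 = -12
v=14: not %3==0, acc = (-12)-1 = -13
v=3: %3==0, acc = (-13)-3 = -16
v=10: not %3==0, acc = (-16)-1 = -17
v=0: %3==0, acc = (-17)-0 = -17
v=-2: not %3==0, acc = (-17)-1 = -18

-18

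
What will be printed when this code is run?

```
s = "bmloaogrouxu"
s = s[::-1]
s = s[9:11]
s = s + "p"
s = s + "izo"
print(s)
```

reverse → 'uxuorgoaolmb'
slice [9:11] → 'lm'
+ 'p' → 'lmp'
+ 'izo' → 'lmpizo'

lmpizo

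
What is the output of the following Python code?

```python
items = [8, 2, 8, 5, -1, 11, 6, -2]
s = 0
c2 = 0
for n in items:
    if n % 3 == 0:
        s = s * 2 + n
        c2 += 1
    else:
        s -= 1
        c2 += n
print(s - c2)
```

-39

n=8: not %3==0, s = 0-1 = -1; c2=8
n=2: not %3==0, s = (-1)-1 = -2; c2=10
n=8: not %3==0, s = (-2)-1 = -3; c2=18
n=5: not %3==0, s = (-3)-1 = -4; c2=23
n=-1: not %3==0, s = (-4)-1 = -5; c2=22
n=11: not %3==0, s = (-5)-1 = -6; c2=33
n=6: %3==0, s = (-6)*2+6 = -6; c2=34
n=-2: not %3==0, s = (-6)-1 = -7; c2=32
s-c2 = (-7)-32 = -39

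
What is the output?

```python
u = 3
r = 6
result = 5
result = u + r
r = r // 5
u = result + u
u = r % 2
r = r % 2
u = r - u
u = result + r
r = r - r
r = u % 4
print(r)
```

2

result = 3+6 = 9
r = 6//5 = 1
u = 9+3 = 12
u = 1%2 = 1
r = 1%2 = 1
u = 1-1 = 0
u = 9+1 = 10
r = 1-1 = 0
r = 10%4 = 2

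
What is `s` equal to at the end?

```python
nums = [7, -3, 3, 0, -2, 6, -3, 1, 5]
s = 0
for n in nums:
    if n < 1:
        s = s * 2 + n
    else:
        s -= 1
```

n=7: not <1, s = 0-1 = -1
n=-3: <1, s = (-1)*2+(-3) = -5
n=3: not <1, s = (-5)-1 = -6
n=0: <1, s = (-6)*2+0 = -12
n=-2: <1, s = (-12)*2+(-2) = -26
n=6: not <1, s = (-26)-1 = -27
n=-3: <1, s = (-27)*2+(-3) = -57
n=1: not <1, s = (-57)-1 = -58
n=5: not <1, s = (-58)-1 = -59

-59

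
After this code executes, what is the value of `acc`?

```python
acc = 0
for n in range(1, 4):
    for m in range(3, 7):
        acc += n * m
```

n=1,m=3: acc = 0+3 = 3
n=1,m=4: acc = 3+4 = 7
n=1,m=5: acc = 7+5 = 12
n=1,m=6: acc = 12+6 = 18
n=2,m=3: acc = 18+6 = 24
n=2,m=4: acc = 24+8 = 32
n=2,m=5: acc = 32+10 = 42
n=2,m=6: acc = 42+12 = 54
n=3,m=3: acc = 54+9 = 63
n=3,m=4: acc = 63+12 = 75
n=3,m=5: acc = 75+15 = 90
n=3,m=6: acc = 90+18 = 108

108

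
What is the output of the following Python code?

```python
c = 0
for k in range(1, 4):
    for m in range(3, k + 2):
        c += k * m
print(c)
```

27

k=2,m=3: c = 0+6 = 6
k=3,m=3: c = 6+9 = 15
k=3,m=4: c = 15+12 = 27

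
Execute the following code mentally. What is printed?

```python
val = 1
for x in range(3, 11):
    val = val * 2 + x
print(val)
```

x=3: val = 1*2+3 = 5
x=4: val = 5*2+4 = 14
x=5: val = 14*2+5 = 33
x=6: val = 33*2+6 = 72
x=7: val = 72*2+7 = 151
x=8: val = 151*2+8 = 310
x=9: val = 310*2+9 = 629
x=10: val = 629*2+10 = 1268

1268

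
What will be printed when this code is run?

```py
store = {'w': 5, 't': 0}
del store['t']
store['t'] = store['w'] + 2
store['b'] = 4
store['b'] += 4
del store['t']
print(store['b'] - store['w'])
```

3

del 't' → {'w': 5}
store['t'] = store['w']+2 = 7 → {'w': 5, 't': 7}
store['b'] = 4 → {'w': 5, 't': 7, 'b': 4}
store['b'] = 4+4 = 8 → {'w': 5, 't': 7, 'b': 8}
del 't' → {'w': 5, 'b': 8}
store['b']-store['w'] = 8-5 = 3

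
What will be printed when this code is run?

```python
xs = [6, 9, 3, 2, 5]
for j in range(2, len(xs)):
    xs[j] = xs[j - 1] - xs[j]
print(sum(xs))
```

j=2: xs[2] = 9-3 = 6 → [6, 9, 6, 2, 5]
j=3: xs[3] = 6-2 = 4 → [6, 9, 6, 4, 5]
j=4: xs[4] = 4-5 = -1 → [6, 9, 6, 4, -1]
sum = 24

24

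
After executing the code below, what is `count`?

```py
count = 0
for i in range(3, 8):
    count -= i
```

i=3: count = 0-3 = -3
i=4: count = (-3)-4 = -7
i=5: count = (-7)-5 = -12
i=6: count = (-12)-6 = -18
i=7: count = (-18)-7 = -25

-25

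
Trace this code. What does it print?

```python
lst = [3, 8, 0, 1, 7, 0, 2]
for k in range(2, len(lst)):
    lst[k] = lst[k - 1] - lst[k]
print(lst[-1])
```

-2

k=2: lst[2] = 8-0 = 8 → [3, 8, 8, 1, 7, 0, 2]
k=3: lst[3] = 8-1 = 7 → [3, 8, 8, 7, 7, 0, 2]
k=4: lst[4] = 7-7 = 0 → [3, 8, 8, 7, 0, 0, 2]
k=5: lst[5] = 0-0 = 0 → [3, 8, 8, 7, 0, 0, 2]
k=6: lst[6] = 0-2 = -2 → [3, 8, 8, 7, 0, 0, -2]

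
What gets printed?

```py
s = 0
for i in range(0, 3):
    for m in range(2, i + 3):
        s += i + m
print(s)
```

i=0,m=2: s = 0+2 = 2
i=1,m=2: s = 2+3 = 5
i=1,m=3: s = 5+4 = 9
i=2,m=2: s = 9+4 = 13
i=2,m=3: s = 13+5 = 18
i=2,m=4: s = 18+6 = 24

24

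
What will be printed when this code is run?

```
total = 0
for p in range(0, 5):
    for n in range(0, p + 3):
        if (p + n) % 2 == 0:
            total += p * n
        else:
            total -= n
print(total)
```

p=0,n=0: even sum, total = 0+0 = 0
p=0,n=1: odd sum, total = 0-1 = -1
p=0,n=2: even sum, total = (-1)+0 = -1
p=1,n=0: odd sum, total = (-1)-0 = -1
p=1,n=1: even sum, total = (-1)+1 = 0
p=1,n=2: odd sum, total = 0-2 = -2
p=1,n=3: even sum, total = (-2)+3 = 1
p=2,n=0: even sum, total = 1+0 = 1
p=2,n=1: odd sum, total = 1-1 = 0
p=2,n=2: even sum, total = 0+4 = 4
p=2,n=3: odd sum, total = 4-3 = 1
p=2,n=4: even sum, total = 1+8 = 9
p=3,n=0: odd sum, total = 9-0 = 9
p=3,n=1: even sum, total = 9+3 = 12
p=3,n=2: odd sum, total = 12-2 = 10
p=3,n=3: even sum, total = 10+9 = 19
p=3,n=4: odd sum, total = 19-4 = 15
p=3,n=5: even sum, total = 15+15 = 30
p=4,n=0: even sum, total = 30+0 = 30
p=4,n=1: odd sum, total = 30-1 = 29
p=4,n=2: even sum, total = 29+8 = 37
p=4,n=3: odd sum, total = 37-3 = 34
p=4,n=4: even sum, total = 34+16 = 50
p=4,n=5: odd sum, total = 50-5 = 45
p=4,n=6: even sum, total = 45+24 = 69

69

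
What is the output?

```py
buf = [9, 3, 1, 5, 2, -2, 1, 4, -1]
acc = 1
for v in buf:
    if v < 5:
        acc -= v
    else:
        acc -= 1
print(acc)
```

-9

v=9: not <5, acc = 1-1 = 0
v=3: <5, acc = 0-3 = -3
v=1: <5, acc = (-3)-1 = -4
v=5: not <5, acc = (-4)-1 = -5
v=2: <5, acc = (-5)-2 = -7
v=-2: <5, acc = (-7)-(-2) = -5
v=1: <5, acc = (-5)-1 = -6
v=4: <5, acc = (-6)-4 = -10
v=-1: <5, acc = (-10)-(-1) = -9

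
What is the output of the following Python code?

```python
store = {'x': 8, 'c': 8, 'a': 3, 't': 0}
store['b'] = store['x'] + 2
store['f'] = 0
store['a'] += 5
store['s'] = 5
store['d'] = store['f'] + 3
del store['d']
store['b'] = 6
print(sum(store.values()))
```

35

store['b'] = store['x']+2 = 10 → {'x': 8, 'c': 8, 'a': 3, 't': 0, 'b': 10}
store['f'] = 0 → {'x': 8, 'c': 8, 'a': 3, 't': 0, 'b': 10, 'f': 0}
store['a'] = 3+5 = 8 → {'x': 8, 'c': 8, 'a': 8, 't': 0, 'b': 10, 'f': 0}
store['s'] = 5 → {'x': 8, 'c': 8, 'a': 8, 't': 0, 'b': 10, 'f': 0, 's': 5}
store['d'] = store['f']+3 = 3 → {'x': 8, 'c': 8, 'a': 8, 't': 0, 'b': 10, 'f': 0, 's': 5, 'd': 3}
del 'd' → {'x': 8, 'c': 8, 'a': 8, 't': 0, 'b': 10, 'f': 0, 's': 5}
store['b'] = 6 → {'x': 8, 'c': 8, 'a': 8, 't': 0, 'b': 6, 'f': 0, 's': 5}
sum of values = 35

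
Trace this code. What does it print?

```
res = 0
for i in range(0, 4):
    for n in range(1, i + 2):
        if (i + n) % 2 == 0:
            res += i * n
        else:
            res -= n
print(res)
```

i=0,n=1: odd sum, res = 0-1 = -1
i=1,n=1: even sum, res = (-1)+1 = 0
i=1,n=2: odd sum, res = 0-2 = -2
i=2,n=1: odd sum, res = (-2)-1 = -3
i=2,n=2: even sum, res = (-3)+4 = 1
i=2,n=3: odd sum, res = 1-3 = -2
i=3,n=1: even sum, res = (-2)+3 = 1
i=3,n=2: odd sum, res = 1-2 = -1
i=3,n=3: even sum, res = (-1)+9 = 8
i=3,n=4: odd sum, res = 8-4 = 4

4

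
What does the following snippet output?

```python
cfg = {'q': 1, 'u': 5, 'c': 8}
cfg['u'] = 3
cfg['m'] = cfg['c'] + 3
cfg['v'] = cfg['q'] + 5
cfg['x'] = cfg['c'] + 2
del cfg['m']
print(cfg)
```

cfg['u'] = 3 → {'q': 1, 'u': 3, 'c': 8}
cfg['m'] = cfg['c']+3 = 11 → {'q': 1, 'u': 3, 'c': 8, 'm': 11}
cfg['v'] = cfg['q']+5 = 6 → {'q': 1, 'u': 3, 'c': 8, 'm': 11, 'v': 6}
cfg['x'] = cfg['c']+2 = 10 → {'q': 1, 'u': 3, 'c': 8, 'm': 11, 'v': 6, 'x': 10}
del 'm' → {'q': 1, 'u': 3, 'c': 8, 'v': 6, 'x': 10}

{'q': 1, 'u': 3, 'c': 8, 'v': 6, 'x': 10}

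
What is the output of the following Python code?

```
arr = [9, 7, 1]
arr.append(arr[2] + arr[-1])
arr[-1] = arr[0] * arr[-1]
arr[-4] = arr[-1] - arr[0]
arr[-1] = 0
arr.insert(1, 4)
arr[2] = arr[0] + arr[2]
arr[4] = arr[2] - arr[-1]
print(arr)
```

[9, 4, 16, 1, 16]

append arr[2]+arr[-1] = 1+1 = 2 → [9, 7, 1, 2]
arr[-1] = arr[0]*arr[-1] = 9*2 = 18 → [9, 7, 1, 18]
arr[-4] = arr[-1]-arr[0] = 18-9 = 9 → [9, 7, 1, 18]
arr[-1] = 0 → [9, 7, 1, 0]
insert 4 at 1 → [9, 4, 7, 1, 0]
arr[2] = arr[0]+arr[2] = 9+7 = 16 → [9, 4, 16, 1, 0]
arr[4] = arr[2]-arr[-1] = 16-0 = 16 → [9, 4, 16, 1, 16]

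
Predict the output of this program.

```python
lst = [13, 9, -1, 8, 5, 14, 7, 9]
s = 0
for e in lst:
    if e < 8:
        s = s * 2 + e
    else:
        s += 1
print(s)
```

e=13: not <8, s = 0+1 = 1
e=9: not <8, s = 1+1 = 2
e=-1: <8, s = 2*2+(-1) = 3
e=8: not <8, s = 3+1 = 4
e=5: <8, s = 4*2+5 = 13
e=14: not <8, s = 13+1 = 14
e=7: <8, s = 14*2+7 = 35
e=9: not <8, s = 35+1 = 36

36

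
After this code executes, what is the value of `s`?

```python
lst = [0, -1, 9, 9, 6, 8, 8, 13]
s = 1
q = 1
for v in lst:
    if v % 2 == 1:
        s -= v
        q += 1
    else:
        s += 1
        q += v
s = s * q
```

v=0: not odd, s = 1+1 = 2; q=1
v=-1: odd, s = 2-(-1) = 3; q=2
v=9: odd, s = 3-9 = -6; q=3
v=9: odd, s = (-6)-9 = -15; q=4
v=6: not odd, s = (-15)+1 = -14; q=10
v=8: not odd, s = (-14)+1 = -13; q=18
v=8: not odd, s = (-13)+1 = -12; q=26
v=13: odd, s = (-12)-13 = -25; q=27
s*q = (-25)*27 = -675

-675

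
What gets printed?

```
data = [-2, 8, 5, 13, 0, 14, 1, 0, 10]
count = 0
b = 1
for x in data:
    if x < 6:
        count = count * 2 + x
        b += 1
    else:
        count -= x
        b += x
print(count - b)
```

-339

x=-2: <6, count = 0*2+(-2) = -2; b=2
x=8: not <6, count = (-2)-8 = -10; b=10
x=5: <6, count = (-10)*2+5 = -15; b=11
x=13: not <6, count = (-15)-13 = -28; b=24
x=0: <6, count = (-28)*2+0 = -56; b=25
x=14: not <6, count = (-56)-14 = -70; b=39
x=1: <6, count = (-70)*2+1 = -139; b=40
x=0: <6, count = (-139)*2+0 = -278; b=41
x=10: not <6, count = (-278)-10 = -288; b=51
count-b = (-288)-51 = -339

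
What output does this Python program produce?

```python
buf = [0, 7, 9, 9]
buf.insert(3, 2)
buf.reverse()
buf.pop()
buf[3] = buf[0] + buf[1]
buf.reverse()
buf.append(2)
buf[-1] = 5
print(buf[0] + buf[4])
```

insert 2 at 3 → [0, 7, 9, 2, 9]
reverse → [9, 2, 9, 7, 0]
pop() removes 0 → [9, 2, 9, 7]
buf[3] = buf[0]+buf[1] = 9+2 = 11 → [9, 2, 9, 11]
reverse → [11, 9, 2, 9]
append 2 → [11, 9, 2, 9, 2]
buf[-1] = 5 → [11, 9, 2, 9, 5]
buf[0]+buf[4] = 11+5 = 16

16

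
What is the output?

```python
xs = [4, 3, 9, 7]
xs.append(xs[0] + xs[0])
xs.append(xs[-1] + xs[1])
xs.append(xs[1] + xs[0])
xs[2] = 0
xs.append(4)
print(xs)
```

[4, 3, 0, 7, 8, 11, 7, 4]

append xs[0]+xs[0] = 4+4 = 8 → [4, 3, 9, 7, 8]
append xs[-1]+xs[1] = 8+3 = 11 → [4, 3, 9, 7, 8, 11]
append xs[1]+xs[0] = 3+4 = 7 → [4, 3, 9, 7, 8, 11, 7]
xs[2] = 0 → [4, 3, 0, 7, 8, 11, 7]
append 4 → [4, 3, 0, 7, 8, 11, 7, 4]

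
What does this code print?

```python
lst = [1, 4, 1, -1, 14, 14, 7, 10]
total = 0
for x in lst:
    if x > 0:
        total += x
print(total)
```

x=1: >0, total = 0+1 = 1
x=4: >0, total = 1+4 = 5
x=1: >0, total = 5+1 = 6
x=-1: not >0
x=14: >0, total = 6+14 = 20
x=14: >0, total = 20+14 = 34
x=7: >0, total = 34+7 = 41
x=10: >0, total = 41+10 = 51

51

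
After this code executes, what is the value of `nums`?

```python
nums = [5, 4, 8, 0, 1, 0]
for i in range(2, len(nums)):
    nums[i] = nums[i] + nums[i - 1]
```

[5, 4, 12, 12, 13, 13]

i=2: nums[2] = 8+4 = 12 → [5, 4, 12, 0, 1, 0]
i=3: nums[3] = 0+12 = 12 → [5, 4, 12, 12, 1, 0]
i=4: nums[4] = 1+12 = 13 → [5, 4, 12, 12, 13, 0]
i=5: nums[5] = 0+13 = 13 → [5, 4, 12, 12, 13, 13]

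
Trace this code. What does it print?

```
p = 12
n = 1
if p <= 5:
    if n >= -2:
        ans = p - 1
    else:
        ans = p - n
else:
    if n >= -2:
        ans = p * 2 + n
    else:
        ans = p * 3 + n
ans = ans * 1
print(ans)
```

25

p=12, n=1
p <= 5 is False; n >= -2 is True
→ ans = p * 2 + n = 25
ans = 25*1 = 25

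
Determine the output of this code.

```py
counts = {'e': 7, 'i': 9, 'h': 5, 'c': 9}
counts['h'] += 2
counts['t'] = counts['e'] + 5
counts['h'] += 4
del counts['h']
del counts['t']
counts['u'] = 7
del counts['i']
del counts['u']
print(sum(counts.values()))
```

counts['h'] = 5+2 = 7 → {'e': 7, 'i': 9, 'h': 7, 'c': 9}
counts['t'] = counts['e']+5 = 12 → {'e': 7, 'i': 9, 'h': 7, 'c': 9, 't': 12}
counts['h'] = 7+4 = 11 → {'e': 7, 'i': 9, 'h': 11, 'c': 9, 't': 12}
del 'h' → {'e': 7, 'i': 9, 'c': 9, 't': 12}
del 't' → {'e': 7, 'i': 9, 'c': 9}
counts['u'] = 7 → {'e': 7, 'i': 9, 'c': 9, 'u': 7}
del 'i' → {'e': 7, 'c': 9, 'u': 7}
del 'u' → {'e': 7, 'c': 9}
sum of values = 16

16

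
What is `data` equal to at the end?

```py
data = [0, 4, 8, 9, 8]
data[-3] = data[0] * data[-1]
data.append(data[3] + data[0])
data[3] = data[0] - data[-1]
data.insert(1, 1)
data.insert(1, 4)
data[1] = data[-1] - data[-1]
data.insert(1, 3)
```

data[-3] = data[0]*data[-1] = 0*8 = 0 → [0, 4, 0, 9, 8]
append data[3]+data[0] = 9+0 = 9 → [0, 4, 0, 9, 8, 9]
data[3] = data[0]-data[-1] = 0-9 = -9 → [0, 4, 0, -9, 8, 9]
insert 1 at 1 → [0, 1, 4, 0, -9, 8, 9]
insert 4 at 1 → [0, 4, 1, 4, 0, -9, 8, 9]
data[1] = data[-1]-data[-1] = 9-9 = 0 → [0, 0, 1, 4, 0, -9, 8, 9]
insert 3 at 1 → [0, 3, 0, 1, 4, 0, -9, 8, 9]

[0, 3, 0, 1, 4, 0, -9, 8, 9]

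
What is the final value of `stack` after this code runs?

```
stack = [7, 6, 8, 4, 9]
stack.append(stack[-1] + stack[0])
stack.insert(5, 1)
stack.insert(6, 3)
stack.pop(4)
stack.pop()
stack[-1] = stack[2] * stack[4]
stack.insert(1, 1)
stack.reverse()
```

[8, 1, 4, 8, 6, 1, 7]

append stack[-1]+stack[0] = 9+7 = 16 → [7, 6, 8, 4, 9, 16]
insert 1 at 5 → [7, 6, 8, 4, 9, 1, 16]
insert 3 at 6 → [7, 6, 8, 4, 9, 1, 3, 16]
pop(4) removes 9 → [7, 6, 8, 4, 1, 3, 16]
pop() removes 16 → [7, 6, 8, 4, 1, 3]
stack[-1] = stack[2]*stack[4] = 8*1 = 8 → [7, 6, 8, 4, 1, 8]
insert 1 at 1 → [7, 1, 6, 8, 4, 1, 8]
reverse → [8, 1, 4, 8, 6, 1, 7]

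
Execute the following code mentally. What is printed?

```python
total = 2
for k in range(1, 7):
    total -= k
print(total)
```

k=1: total = 2-1 = 1
k=2: total = 1-2 = -1
k=3: total = (-1)-3 = -4
k=4: total = (-4)-4 = -8
k=5: total = (-8)-5 = -13
k=6: total = (-13)-6 = -19

-19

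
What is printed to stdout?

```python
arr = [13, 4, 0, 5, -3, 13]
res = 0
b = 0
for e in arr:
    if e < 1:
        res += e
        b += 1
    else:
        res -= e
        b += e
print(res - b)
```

e=13: not <1, res = 0-13 = -13; b=13
e=4: not <1, res = (-13)-4 = -17; b=17
e=0: <1, res = (-17)+0 = -17; b=18
e=5: not <1, res = (-17)-5 = -22; b=23
e=-3: <1, res = (-22)+(-3) = -25; b=24
e=13: not <1, res = (-25)-13 = -38; b=37
res-b = (-38)-37 = -75

-75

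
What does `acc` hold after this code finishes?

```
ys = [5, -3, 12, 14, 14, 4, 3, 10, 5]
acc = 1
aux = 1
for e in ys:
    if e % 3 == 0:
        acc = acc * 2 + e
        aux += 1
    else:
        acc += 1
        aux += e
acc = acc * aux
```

e=5: not %3==0, acc = 1+1 = 2; aux=6
e=-3: %3==0, acc = 2*2+(-3) = 1; aux=7
e=12: %3==0, acc = 1*2+12 = 14; aux=8
e=14: not %3==0, acc = 14+1 = 15; aux=22
e=14: not %3==0, acc = 15+1 = 16; aux=36
e=4: not %3==0, acc = 16+1 = 17; aux=40
e=3: %3==0, acc = 17*2+3 = 37; aux=41
e=10: not %3==0, acc = 37+1 = 38; aux=51
e=5: not %3==0, acc = 38+1 = 39; aux=56
acc*aux = 39*56 = 2184

2184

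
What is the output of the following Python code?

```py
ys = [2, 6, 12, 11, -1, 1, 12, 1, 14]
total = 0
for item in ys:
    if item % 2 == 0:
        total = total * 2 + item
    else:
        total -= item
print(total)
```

120

item=2: even, total = 0*2+2 = 2
item=6: even, total = 2*2+6 = 10
item=12: even, total = 10*2+12 = 32
item=11: not even, total = 32-11 = 21
item=-1: not even, total = 21-(-1) = 22
item=1: not even, total = 22-1 = 21
item=12: even, total = 21*2+12 = 54
item=1: not even, total = 54-1 = 53
item=14: even, total = 53*2+14 = 120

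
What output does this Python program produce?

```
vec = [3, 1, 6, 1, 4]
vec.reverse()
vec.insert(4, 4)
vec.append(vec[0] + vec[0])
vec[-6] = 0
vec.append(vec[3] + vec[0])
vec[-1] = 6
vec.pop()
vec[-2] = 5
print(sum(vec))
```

28

reverse → [4, 1, 6, 1, 3]
insert 4 at 4 → [4, 1, 6, 1, 4, 3]
append vec[0]+vec[0] = 4+4 = 8 → [4, 1, 6, 1, 4, 3, 8]
vec[-6] = 0 → [4, 0, 6, 1, 4, 3, 8]
append vec[3]+vec[0] = 1+4 = 5 → [4, 0, 6, 1, 4, 3, 8, 5]
vec[-1] = 6 → [4, 0, 6, 1, 4, 3, 8, 6]
pop() removes 6 → [4, 0, 6, 1, 4, 3, 8]
vec[-2] = 5 → [4, 0, 6, 1, 4, 5, 8]
sum = 28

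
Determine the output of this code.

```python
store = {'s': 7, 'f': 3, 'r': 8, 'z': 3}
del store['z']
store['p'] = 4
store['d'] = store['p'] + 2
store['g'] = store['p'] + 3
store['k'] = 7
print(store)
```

{'s': 7, 'f': 3, 'r': 8, 'p': 4, 'd': 6, 'g': 7, 'k': 7}

del 'z' → {'s': 7, 'f': 3, 'r': 8}
store['p'] = 4 → {'s': 7, 'f': 3, 'r': 8, 'p': 4}
store['d'] = store['p']+2 = 6 → {'s': 7, 'f': 3, 'r': 8, 'p': 4, 'd': 6}
store['g'] = store['p']+3 = 7 → {'s': 7, 'f': 3, 'r': 8, 'p': 4, 'd': 6, 'g': 7}
store['k'] = 7 → {'s': 7, 'f': 3, 'r': 8, 'p': 4, 'd': 6, 'g': 7, 'k': 7}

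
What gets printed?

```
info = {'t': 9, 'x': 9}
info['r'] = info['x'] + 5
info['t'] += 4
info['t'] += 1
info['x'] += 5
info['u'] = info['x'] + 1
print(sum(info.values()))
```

57

info['r'] = info['x']+5 = 14 → {'t': 9, 'x': 9, 'r': 14}
info['t'] = 9+4 = 13 → {'t': 13, 'x': 9, 'r': 14}
info['t'] = 13+1 = 14 → {'t': 14, 'x': 9, 'r': 14}
info['x'] = 9+5 = 14 → {'t': 14, 'x': 14, 'r': 14}
info['u'] = info['x']+1 = 15 → {'t': 14, 'x': 14, 'r': 14, 'u': 15}
sum of values = 57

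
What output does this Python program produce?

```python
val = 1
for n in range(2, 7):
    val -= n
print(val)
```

n=2: val = 1-2 = -1
n=3: val = (-1)-3 = -4
n=4: val = (-4)-4 = -8
n=5: val = (-8)-5 = -13
n=6: val = (-13)-6 = -19

-19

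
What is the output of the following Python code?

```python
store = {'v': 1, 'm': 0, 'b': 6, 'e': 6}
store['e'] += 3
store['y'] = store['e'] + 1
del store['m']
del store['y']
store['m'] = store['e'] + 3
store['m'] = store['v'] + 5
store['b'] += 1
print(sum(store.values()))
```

23

store['e'] = 6+3 = 9 → {'v': 1, 'm': 0, 'b': 6, 'e': 9}
store['y'] = store['e']+1 = 10 → {'v': 1, 'm': 0, 'b': 6, 'e': 9, 'y': 10}
del 'm' → {'v': 1, 'b': 6, 'e': 9, 'y': 10}
del 'y' → {'v': 1, 'b': 6, 'e': 9}
store['m'] = store['e']+3 = 12 → {'v': 1, 'b': 6, 'e': 9, 'm': 12}
store['m'] = store['v']+5 = 6 → {'v': 1, 'b': 6, 'e': 9, 'm': 6}
store['b'] = 6+1 = 7 → {'v': 1, 'b': 7, 'e': 9, 'm': 6}
sum of values = 23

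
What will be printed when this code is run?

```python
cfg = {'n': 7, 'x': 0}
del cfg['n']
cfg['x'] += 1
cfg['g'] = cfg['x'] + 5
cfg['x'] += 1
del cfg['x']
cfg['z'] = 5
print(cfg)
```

{'g': 6, 'z': 5}

del 'n' → {'x': 0}
cfg['x'] = 0+1 = 1 → {'x': 1}
cfg['g'] = cfg['x']+5 = 6 → {'x': 1, 'g': 6}
cfg['x'] = 1+1 = 2 → {'x': 2, 'g': 6}
del 'x' → {'g': 6}
cfg['z'] = 5 → {'g': 6, 'z': 5}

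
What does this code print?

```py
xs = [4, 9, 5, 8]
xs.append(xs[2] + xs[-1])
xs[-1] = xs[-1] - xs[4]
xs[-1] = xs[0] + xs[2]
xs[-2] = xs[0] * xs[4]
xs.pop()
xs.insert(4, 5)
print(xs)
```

[4, 9, 5, 36, 5]

append xs[2]+xs[-1] = 5+8 = 13 → [4, 9, 5, 8, 13]
xs[-1] = xs[-1]-xs[4] = 13-13 = 0 → [4, 9, 5, 8, 0]
xs[-1] = xs[0]+xs[2] = 4+5 = 9 → [4, 9, 5, 8, 9]
xs[-2] = xs[0]*xs[4] = 4*9 = 36 → [4, 9, 5, 36, 9]
pop() removes 9 → [4, 9, 5, 36]
insert 5 at 4 → [4, 9, 5, 36, 5]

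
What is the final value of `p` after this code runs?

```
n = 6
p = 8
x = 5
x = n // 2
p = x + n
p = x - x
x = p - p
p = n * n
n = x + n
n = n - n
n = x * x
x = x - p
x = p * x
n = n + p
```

36

x = 6//2 = 3
p = 3+6 = 9
p = 3-3 = 0
x = 0-0 = 0
p = 6*6 = 36
n = 0+6 = 6
n = 6-6 = 0
n = 0*0 = 0
x = 0-36 = -36
x = 36*(-36) = -1296
n = 0+36 = 36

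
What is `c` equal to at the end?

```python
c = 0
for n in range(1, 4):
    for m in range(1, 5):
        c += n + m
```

54

n=1,m=1: c = 0+2 = 2
n=1,m=2: c = 2+3 = 5
n=1,m=3: c = 5+4 = 9
n=1,m=4: c = 9+5 = 14
n=2,m=1: c = 14+3 = 17
n=2,m=2: c = 17+4 = 21
n=2,m=3: c = 21+5 = 26
n=2,m=4: c = 26+6 = 32
n=3,m=1: c = 32+4 = 36
n=3,m=2: c = 36+5 = 41
n=3,m=3: c = 41+6 = 47
n=3,m=4: c = 47+7 = 54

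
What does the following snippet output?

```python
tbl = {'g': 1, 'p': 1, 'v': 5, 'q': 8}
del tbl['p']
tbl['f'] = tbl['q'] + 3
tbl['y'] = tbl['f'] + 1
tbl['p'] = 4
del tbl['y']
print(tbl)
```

del 'p' → {'g': 1, 'v': 5, 'q': 8}
tbl['f'] = tbl['q']+3 = 11 → {'g': 1, 'v': 5, 'q': 8, 'f': 11}
tbl['y'] = tbl['f']+1 = 12 → {'g': 1, 'v': 5, 'q': 8, 'f': 11, 'y': 12}
tbl['p'] = 4 → {'g': 1, 'v': 5, 'q': 8, 'f': 11, 'y': 12, 'p': 4}
del 'y' → {'g': 1, 'v': 5, 'q': 8, 'f': 11, 'p': 4}

{'g': 1, 'v': 5, 'q': 8, 'f': 11, 'p': 4}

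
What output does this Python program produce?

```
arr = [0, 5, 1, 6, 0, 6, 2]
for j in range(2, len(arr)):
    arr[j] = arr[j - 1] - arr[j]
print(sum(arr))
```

-13

j=2: arr[2] = 5-1 = 4 → [0, 5, 4, 6, 0, 6, 2]
j=3: arr[3] = 4-6 = -2 → [0, 5, 4, -2, 0, 6, 2]
j=4: arr[4] = (-2)-0 = -2 → [0, 5, 4, -2, -2, 6, 2]
j=5: arr[5] = (-2)-6 = -8 → [0, 5, 4, -2, -2, -8, 2]
j=6: arr[6] = (-8)-2 = -10 → [0, 5, 4, -2, -2, -8, -10]
sum = -13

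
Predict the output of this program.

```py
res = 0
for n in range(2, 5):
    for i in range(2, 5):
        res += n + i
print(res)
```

n=2,i=2: res = 0+4 = 4
n=2,i=3: res = 4+5 = 9
n=2,i=4: res = 9+6 = 15
n=3,i=2: res = 15+5 = 20
n=3,i=3: res = 20+6 = 26
n=3,i=4: res = 26+7 = 33
n=4,i=2: res = 33+6 = 39
n=4,i=3: res = 39+7 = 46
n=4,i=4: res = 46+8 = 54

54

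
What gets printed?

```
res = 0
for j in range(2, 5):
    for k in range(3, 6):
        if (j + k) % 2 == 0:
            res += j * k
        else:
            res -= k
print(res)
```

j=2,k=3: odd sum, res = 0-3 = -3
j=2,k=4: even sum, res = (-3)+8 = 5
j=2,k=5: odd sum, res = 5-5 = 0
j=3,k=3: even sum, res = 0+9 = 9
j=3,k=4: odd sum, res = 9-4 = 5
j=3,k=5: even sum, res = 5+15 = 20
j=4,k=3: odd sum, res = 20-3 = 17
j=4,k=4: even sum, res = 17+16 = 33
j=4,k=5: odd sum, res = 33-5 = 28

28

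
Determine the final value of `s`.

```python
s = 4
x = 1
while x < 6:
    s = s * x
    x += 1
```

x=1: s = 4*1 = 4
x=2: s = 4*2 = 8
x=3: s = 8*3 = 24
x=4: s = 24*4 = 96
x=5: s = 96*5 = 480

480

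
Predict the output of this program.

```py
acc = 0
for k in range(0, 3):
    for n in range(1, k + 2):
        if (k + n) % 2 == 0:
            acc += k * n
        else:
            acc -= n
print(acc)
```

-2

k=0,n=1: odd sum, acc = 0-1 = -1
k=1,n=1: even sum, acc = (-1)+1 = 0
k=1,n=2: odd sum, acc = 0-2 = -2
k=2,n=1: odd sum, acc = (-2)-1 = -3
k=2,n=2: even sum, acc = (-3)+4 = 1
k=2,n=3: odd sum, acc = 1-3 = -2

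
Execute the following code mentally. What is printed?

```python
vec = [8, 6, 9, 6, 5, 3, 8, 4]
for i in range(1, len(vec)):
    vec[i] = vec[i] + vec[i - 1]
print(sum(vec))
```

239

i=1: vec[1] = 6+8 = 14 → [8, 14, 9, 6, 5, 3, 8, 4]
i=2: vec[2] = 9+14 = 23 → [8, 14, 23, 6, 5, 3, 8, 4]
i=3: vec[3] = 6+23 = 29 → [8, 14, 23, 29, 5, 3, 8, 4]
i=4: vec[4] = 5+29 = 34 → [8, 14, 23, 29, 34, 3, 8, 4]
i=5: vec[5] = 3+34 = 37 → [8, 14, 23, 29, 34, 37, 8, 4]
i=6: vec[6] = 8+37 = 45 → [8, 14, 23, 29, 34, 37, 45, 4]
i=7: vec[7] = 4+45 = 49 → [8, 14, 23, 29, 34, 37, 45, 49]
sum = 239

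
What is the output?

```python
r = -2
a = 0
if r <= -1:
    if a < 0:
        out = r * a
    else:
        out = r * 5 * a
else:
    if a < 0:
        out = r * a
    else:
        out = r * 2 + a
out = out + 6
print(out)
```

6

r=-2, a=0
r <= -1 is True; a < 0 is False
→ out = r * 5 * a = 0
out = 0+6 = 6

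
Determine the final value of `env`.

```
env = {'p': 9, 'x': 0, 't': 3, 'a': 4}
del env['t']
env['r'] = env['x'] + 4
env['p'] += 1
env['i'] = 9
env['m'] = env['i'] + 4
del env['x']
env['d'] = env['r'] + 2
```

del 't' → {'p': 9, 'x': 0, 'a': 4}
env['r'] = env['x']+4 = 4 → {'p': 9, 'x': 0, 'a': 4, 'r': 4}
env['p'] = 9+1 = 10 → {'p': 10, 'x': 0, 'a': 4, 'r': 4}
env['i'] = 9 → {'p': 10, 'x': 0, 'a': 4, 'r': 4, 'i': 9}
env['m'] = env['i']+4 = 13 → {'p': 10, 'x': 0, 'a': 4, 'r': 4, 'i': 9, 'm': 13}
del 'x' → {'p': 10, 'a': 4, 'r': 4, 'i': 9, 'm': 13}
env['d'] = env['r']+2 = 6 → {'p': 10, 'a': 4, 'r': 4, 'i': 9, 'm': 13, 'd': 6}

{'p': 10, 'a': 4, 'r': 4, 'i': 9, 'm': 13, 'd': 6}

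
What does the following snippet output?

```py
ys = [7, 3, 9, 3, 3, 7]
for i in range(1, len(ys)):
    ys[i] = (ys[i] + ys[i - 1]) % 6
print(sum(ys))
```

i=1: ys[1] = (3+7)%6 = 4 → [7, 4, 9, 3, 3, 7]
i=2: ys[2] = (9+4)%6 = 1 → [7, 4, 1, 3, 3, 7]
i=3: ys[3] = (3+1)%6 = 4 → [7, 4, 1, 4, 3, 7]
i=4: ys[4] = (3+4)%6 = 1 → [7, 4, 1, 4, 1, 7]
i=5: ys[5] = (7+1)%6 = 2 → [7, 4, 1, 4, 1, 2]
sum = 19

19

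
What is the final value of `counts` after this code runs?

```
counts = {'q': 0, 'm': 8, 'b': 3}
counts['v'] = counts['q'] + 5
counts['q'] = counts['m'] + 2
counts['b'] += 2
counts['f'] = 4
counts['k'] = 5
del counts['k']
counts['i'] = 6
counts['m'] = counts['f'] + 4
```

counts['v'] = counts['q']+5 = 5 → {'q': 0, 'm': 8, 'b': 3, 'v': 5}
counts['q'] = counts['m']+2 = 10 → {'q': 10, 'm': 8, 'b': 3, 'v': 5}
counts['b'] = 3+2 = 5 → {'q': 10, 'm': 8, 'b': 5, 'v': 5}
counts['f'] = 4 → {'q': 10, 'm': 8, 'b': 5, 'v': 5, 'f': 4}
counts['k'] = 5 → {'q': 10, 'm': 8, 'b': 5, 'v': 5, 'f': 4, 'k': 5}
del 'k' → {'q': 10, 'm': 8, 'b': 5, 'v': 5, 'f': 4}
counts['i'] = 6 → {'q': 10, 'm': 8, 'b': 5, 'v': 5, 'f': 4, 'i': 6}
counts['m'] = counts['f']+4 = 8 → {'q': 10, 'm': 8, 'b': 5, 'v': 5, 'f': 4, 'i': 6}

{'q': 10, 'm': 8, 'b': 5, 'v': 5, 'f': 4, 'i': 6}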